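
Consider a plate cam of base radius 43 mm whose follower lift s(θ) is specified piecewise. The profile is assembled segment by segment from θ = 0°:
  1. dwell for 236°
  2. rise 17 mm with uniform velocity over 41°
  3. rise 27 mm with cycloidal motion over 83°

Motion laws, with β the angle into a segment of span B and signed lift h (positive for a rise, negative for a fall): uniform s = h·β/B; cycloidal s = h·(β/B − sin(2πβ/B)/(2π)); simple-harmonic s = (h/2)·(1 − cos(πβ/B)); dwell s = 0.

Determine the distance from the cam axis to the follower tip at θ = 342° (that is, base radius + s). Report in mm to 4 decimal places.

seg 1 [0°–236°] dwell: s stays 0.0000
seg 2 [236°–277°] uniform, h=17: full span → s += 17 → s = 17.0000
seg 3 [277°–360°] cycloidal, h=27: θ=342° here. β=65, B=83. 27·(0.7831 − sin(2π·0.7831)/(2π)) = 25.3490 → s = 42.3490
radial distance = base radius + s = 43 + 42.3490 = 85.3490

85.3490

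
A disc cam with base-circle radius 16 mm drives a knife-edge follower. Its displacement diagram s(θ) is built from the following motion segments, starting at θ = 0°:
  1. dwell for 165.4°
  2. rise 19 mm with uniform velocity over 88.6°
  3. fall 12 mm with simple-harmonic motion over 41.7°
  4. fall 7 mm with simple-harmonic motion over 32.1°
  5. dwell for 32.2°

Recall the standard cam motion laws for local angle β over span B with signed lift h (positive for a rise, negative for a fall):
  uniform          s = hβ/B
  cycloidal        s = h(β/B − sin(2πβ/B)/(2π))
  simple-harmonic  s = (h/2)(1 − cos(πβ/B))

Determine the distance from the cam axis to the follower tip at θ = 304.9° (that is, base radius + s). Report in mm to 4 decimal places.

seg 1 [0°–165.4°] dwell: s stays 0.0000
seg 2 [165.4°–254°] uniform, h=19: full span → s += 19 → s = 19.0000
seg 3 [254°–295.7°] simple-harmonic, h=-12: full span → s += -12 → s = 7.0000
seg 4 [295.7°–327.8°] simple-harmonic, h=-7: θ=304.9° here. β=9.2, B=32.1. -7/2·(1 − cos(π·0.2866)) = -1.3254 → s = 5.6746
radial distance = base radius + s = 16 + 5.6746 = 21.6746

21.6746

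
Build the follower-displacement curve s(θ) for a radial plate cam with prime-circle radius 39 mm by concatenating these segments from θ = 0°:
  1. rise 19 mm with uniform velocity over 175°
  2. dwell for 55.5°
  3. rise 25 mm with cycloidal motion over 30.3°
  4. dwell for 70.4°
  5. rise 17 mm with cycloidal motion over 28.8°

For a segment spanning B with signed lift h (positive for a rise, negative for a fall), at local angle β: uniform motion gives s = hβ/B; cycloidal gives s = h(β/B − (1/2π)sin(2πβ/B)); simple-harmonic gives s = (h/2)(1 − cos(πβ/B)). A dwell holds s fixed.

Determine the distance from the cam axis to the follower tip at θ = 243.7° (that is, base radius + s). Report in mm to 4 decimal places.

seg 1 [0°–175°] uniform, h=19: full span → s += 19 → s = 19.0000
seg 2 [175°–230.5°] dwell: s stays 19.0000
seg 3 [230.5°–260.8°] cycloidal, h=25: θ=243.7° here. β=13.2, B=30.3. 25·(0.4356 − sin(2π·0.4356)/(2π)) = 9.3257 → s = 28.3257
radial distance = base radius + s = 39 + 28.3257 = 67.3257

67.3257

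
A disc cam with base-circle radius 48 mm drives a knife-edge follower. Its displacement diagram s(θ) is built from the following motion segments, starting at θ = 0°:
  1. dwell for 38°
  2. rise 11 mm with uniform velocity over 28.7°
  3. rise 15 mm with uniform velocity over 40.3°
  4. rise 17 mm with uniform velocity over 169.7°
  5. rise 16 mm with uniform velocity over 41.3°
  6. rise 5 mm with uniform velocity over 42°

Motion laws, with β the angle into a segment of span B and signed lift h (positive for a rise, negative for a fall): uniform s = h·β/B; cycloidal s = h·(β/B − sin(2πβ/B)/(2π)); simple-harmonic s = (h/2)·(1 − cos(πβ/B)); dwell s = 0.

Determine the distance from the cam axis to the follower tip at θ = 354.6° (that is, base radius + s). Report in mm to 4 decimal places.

seg 1 [0°–38°] dwell: s stays 0.0000
seg 2 [38°–66.7°] uniform, h=11: full span → s += 11 → s = 11.0000
seg 3 [66.7°–107°] uniform, h=15: full span → s += 15 → s = 26.0000
seg 4 [107°–276.7°] uniform, h=17: full span → s += 17 → s = 43.0000
seg 5 [276.7°–318°] uniform, h=16: full span → s += 16 → s = 59.0000
seg 6 [318°–360°] uniform, h=5: θ=354.6° here. β=36.6, B=42. 5·36.6/42 = 4.3571 → s = 63.3571
radial distance = base radius + s = 48 + 63.3571 = 111.3571

111.3571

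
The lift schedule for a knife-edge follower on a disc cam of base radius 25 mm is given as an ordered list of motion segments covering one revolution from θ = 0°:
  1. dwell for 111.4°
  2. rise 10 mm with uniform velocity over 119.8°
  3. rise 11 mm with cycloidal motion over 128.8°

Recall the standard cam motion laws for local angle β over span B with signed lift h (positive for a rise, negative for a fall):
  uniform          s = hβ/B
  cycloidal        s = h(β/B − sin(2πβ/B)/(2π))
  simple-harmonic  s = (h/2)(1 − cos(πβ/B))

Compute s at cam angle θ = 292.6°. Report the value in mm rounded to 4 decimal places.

seg 1 [0°–111.4°] dwell: s stays 0.0000
seg 2 [111.4°–231.2°] uniform, h=10: full span → s += 10 → s = 10.0000
seg 3 [231.2°–360°] cycloidal, h=11: θ=292.6° here. β=61.4, B=128.8. 11·(0.4767 − sin(2π·0.4767)/(2π)) = 4.9885 → s = 14.9885

14.9885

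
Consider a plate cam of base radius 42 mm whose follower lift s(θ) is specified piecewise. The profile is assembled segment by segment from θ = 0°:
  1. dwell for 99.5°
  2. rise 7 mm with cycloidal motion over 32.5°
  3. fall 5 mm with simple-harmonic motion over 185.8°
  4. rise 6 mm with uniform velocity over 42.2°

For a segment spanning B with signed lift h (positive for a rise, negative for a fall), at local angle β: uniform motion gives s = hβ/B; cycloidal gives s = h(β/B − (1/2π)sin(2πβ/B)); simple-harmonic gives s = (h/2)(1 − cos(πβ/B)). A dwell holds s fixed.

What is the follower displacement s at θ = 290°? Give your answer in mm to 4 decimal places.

seg 1 [0°–99.5°] dwell: s stays 0.0000
seg 2 [99.5°–132°] cycloidal, h=7: full span → s += 7 → s = 7.0000
seg 3 [132°–317.8°] simple-harmonic, h=-5: θ=290° here. β=158, B=185.8. -5/2·(1 − cos(π·0.8504)) = -4.7289 → s = 2.2711

2.2711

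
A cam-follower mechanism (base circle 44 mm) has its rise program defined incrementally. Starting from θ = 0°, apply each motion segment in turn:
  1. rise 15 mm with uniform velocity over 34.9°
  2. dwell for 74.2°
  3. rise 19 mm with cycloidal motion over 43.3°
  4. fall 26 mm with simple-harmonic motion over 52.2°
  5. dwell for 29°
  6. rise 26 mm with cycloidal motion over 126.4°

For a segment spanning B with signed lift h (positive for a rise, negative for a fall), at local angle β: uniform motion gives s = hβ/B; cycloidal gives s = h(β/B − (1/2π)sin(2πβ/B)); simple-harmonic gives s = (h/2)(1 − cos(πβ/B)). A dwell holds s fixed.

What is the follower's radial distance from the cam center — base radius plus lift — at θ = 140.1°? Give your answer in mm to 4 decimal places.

seg 1 [0°–34.9°] uniform, h=15: full span → s += 15 → s = 15.0000
seg 2 [34.9°–109.1°] dwell: s stays 15.0000
seg 3 [109.1°–152.4°] cycloidal, h=19: θ=140.1° here. β=31, B=43.3. 19·(0.7159 − sin(2π·0.7159)/(2π)) = 16.5577 → s = 31.5577
radial distance = base radius + s = 44 + 31.5577 = 75.5577

75.5577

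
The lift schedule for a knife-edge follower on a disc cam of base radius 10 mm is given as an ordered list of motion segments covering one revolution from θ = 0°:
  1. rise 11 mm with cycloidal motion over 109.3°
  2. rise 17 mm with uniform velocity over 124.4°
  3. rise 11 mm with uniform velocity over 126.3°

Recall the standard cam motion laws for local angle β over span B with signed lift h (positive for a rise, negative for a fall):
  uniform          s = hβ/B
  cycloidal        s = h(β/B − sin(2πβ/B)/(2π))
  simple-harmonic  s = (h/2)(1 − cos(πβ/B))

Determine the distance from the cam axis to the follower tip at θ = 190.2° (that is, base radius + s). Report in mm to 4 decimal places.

seg 1 [0°–109.3°] cycloidal, h=11: full span → s += 11 → s = 11.0000
seg 2 [109.3°–233.7°] uniform, h=17: θ=190.2° here. β=80.9, B=124.4. 17·80.9/124.4 = 11.0555 → s = 22.0555
radial distance = base radius + s = 10 + 22.0555 = 32.0555

32.0555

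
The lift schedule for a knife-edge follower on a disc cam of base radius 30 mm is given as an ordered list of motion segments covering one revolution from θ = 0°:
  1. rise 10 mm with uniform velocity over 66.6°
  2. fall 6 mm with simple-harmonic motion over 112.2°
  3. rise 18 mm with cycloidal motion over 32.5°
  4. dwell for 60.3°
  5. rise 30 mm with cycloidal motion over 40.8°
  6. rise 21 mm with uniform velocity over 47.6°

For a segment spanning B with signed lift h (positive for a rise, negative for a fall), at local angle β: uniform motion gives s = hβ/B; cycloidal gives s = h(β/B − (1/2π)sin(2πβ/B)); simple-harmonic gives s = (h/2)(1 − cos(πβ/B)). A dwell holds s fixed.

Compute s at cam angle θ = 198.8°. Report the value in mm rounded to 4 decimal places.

seg 1 [0°–66.6°] uniform, h=10: full span → s += 10 → s = 10.0000
seg 2 [66.6°–178.8°] simple-harmonic, h=-6: full span → s += -6 → s = 4.0000
seg 3 [178.8°–211.3°] cycloidal, h=18: θ=198.8° here. β=20, B=32.5. 18·(0.6154 − sin(2π·0.6154)/(2π)) = 12.9766 → s = 16.9766

16.9766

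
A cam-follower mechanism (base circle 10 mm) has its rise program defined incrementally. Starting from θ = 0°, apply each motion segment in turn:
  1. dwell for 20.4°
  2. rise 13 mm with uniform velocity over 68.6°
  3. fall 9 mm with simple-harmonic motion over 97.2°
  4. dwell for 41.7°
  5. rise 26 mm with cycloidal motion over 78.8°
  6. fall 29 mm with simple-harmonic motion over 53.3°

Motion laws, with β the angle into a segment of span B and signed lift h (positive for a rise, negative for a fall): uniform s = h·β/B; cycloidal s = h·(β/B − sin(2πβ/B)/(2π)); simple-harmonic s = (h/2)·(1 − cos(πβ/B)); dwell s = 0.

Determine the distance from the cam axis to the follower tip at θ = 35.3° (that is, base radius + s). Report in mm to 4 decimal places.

seg 1 [0°–20.4°] dwell: s stays 0.0000
seg 2 [20.4°–89°] uniform, h=13: θ=35.3° here. β=14.9, B=68.6. 13·14.9/68.6 = 2.8236 → s = 2.8236
radial distance = base radius + s = 10 + 2.8236 = 12.8236

12.8236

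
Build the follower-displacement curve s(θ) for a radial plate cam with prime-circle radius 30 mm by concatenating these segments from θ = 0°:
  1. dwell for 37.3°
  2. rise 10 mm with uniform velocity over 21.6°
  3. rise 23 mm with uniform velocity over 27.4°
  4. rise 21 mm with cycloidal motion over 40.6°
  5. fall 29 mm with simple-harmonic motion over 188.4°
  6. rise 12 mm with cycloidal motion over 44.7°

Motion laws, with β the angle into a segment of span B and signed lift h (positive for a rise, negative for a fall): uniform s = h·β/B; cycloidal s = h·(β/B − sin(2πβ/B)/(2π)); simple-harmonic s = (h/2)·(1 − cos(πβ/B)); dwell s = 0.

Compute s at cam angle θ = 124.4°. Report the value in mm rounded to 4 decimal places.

seg 1 [0°–37.3°] dwell: s stays 0.0000
seg 2 [37.3°–58.9°] uniform, h=10: full span → s += 10 → s = 10.0000
seg 3 [58.9°–86.3°] uniform, h=23: full span → s += 23 → s = 33.0000
seg 4 [86.3°–126.9°] cycloidal, h=21: θ=124.4° here. β=38.1, B=40.6. 21·(0.9384 − sin(2π·0.9384)/(2π)) = 20.9680 → s = 53.9680

53.9680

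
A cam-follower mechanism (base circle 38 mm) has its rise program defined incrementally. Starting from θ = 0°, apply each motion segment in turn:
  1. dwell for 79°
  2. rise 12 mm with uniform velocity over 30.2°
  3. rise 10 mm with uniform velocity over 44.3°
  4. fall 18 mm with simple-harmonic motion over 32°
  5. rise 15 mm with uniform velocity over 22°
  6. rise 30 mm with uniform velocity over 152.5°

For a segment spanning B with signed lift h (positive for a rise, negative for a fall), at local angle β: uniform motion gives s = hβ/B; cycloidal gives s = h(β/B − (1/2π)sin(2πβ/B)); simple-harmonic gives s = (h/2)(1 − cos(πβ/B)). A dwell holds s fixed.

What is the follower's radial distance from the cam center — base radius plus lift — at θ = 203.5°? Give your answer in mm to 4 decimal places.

seg 1 [0°–79°] dwell: s stays 0.0000
seg 2 [79°–109.2°] uniform, h=12: full span → s += 12 → s = 12.0000
seg 3 [109.2°–153.5°] uniform, h=10: full span → s += 10 → s = 22.0000
seg 4 [153.5°–185.5°] simple-harmonic, h=-18: full span → s += -18 → s = 4.0000
seg 5 [185.5°–207.5°] uniform, h=15: θ=203.5° here. β=18, B=22. 15·18/22 = 12.2727 → s = 16.2727
radial distance = base radius + s = 38 + 16.2727 = 54.2727

54.2727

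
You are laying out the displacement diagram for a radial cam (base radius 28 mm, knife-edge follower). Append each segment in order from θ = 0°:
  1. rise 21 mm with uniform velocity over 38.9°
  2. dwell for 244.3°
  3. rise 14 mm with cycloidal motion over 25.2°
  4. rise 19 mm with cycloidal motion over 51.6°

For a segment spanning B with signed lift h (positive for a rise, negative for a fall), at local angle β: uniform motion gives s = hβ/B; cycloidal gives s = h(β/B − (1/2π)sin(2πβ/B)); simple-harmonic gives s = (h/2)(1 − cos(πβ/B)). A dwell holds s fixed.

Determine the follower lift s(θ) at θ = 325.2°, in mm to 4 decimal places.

seg 1 [0°–38.9°] uniform, h=21: full span → s += 21 → s = 21.0000
seg 2 [38.9°–283.2°] dwell: s stays 21.0000
seg 3 [283.2°–308.4°] cycloidal, h=14: full span → s += 14 → s = 35.0000
seg 4 [308.4°–360°] cycloidal, h=19: θ=325.2° here. β=16.8, B=51.6. 19·(0.3256 − sin(2π·0.3256)/(2π)) = 3.4967 → s = 38.4967

38.4967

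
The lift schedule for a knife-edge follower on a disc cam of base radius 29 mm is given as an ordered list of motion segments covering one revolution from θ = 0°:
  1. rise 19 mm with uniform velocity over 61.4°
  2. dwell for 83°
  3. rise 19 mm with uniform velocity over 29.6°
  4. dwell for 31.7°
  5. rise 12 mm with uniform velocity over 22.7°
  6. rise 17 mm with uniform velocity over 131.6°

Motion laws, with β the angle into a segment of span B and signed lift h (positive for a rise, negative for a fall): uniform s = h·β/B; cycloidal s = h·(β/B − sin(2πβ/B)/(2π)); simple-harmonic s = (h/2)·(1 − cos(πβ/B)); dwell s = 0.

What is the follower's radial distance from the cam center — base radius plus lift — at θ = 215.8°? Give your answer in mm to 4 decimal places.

seg 1 [0°–61.4°] uniform, h=19: full span → s += 19 → s = 19.0000
seg 2 [61.4°–144.4°] dwell: s stays 19.0000
seg 3 [144.4°–174°] uniform, h=19: full span → s += 19 → s = 38.0000
seg 4 [174°–205.7°] dwell: s stays 38.0000
seg 5 [205.7°–228.4°] uniform, h=12: θ=215.8° here. β=10.1, B=22.7. 12·10.1/22.7 = 5.3392 → s = 43.3392
radial distance = base radius + s = 29 + 43.3392 = 72.3392

72.3392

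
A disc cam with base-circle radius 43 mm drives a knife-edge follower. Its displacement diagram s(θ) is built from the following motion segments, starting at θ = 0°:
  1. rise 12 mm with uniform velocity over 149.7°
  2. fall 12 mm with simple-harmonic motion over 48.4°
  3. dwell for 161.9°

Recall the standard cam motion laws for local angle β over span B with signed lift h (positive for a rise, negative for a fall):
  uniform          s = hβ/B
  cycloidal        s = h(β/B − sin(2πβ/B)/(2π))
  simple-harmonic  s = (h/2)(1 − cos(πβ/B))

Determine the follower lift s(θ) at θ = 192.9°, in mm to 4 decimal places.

seg 1 [0°–149.7°] uniform, h=12: full span → s += 12 → s = 12.0000
seg 2 [149.7°–198.1°] simple-harmonic, h=-12: θ=192.9° here. β=43.2, B=48.4. -12/2·(1 − cos(π·0.8926)) = -11.6615 → s = 0.3385

0.3385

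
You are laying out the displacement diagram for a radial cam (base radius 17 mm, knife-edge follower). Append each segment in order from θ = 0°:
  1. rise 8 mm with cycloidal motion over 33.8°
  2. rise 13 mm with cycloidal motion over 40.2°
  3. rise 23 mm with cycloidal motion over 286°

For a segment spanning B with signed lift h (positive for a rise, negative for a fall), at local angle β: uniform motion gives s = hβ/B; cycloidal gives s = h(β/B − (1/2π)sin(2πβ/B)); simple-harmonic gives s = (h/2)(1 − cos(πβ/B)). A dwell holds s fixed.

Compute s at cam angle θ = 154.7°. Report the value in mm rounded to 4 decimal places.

seg 1 [0°–33.8°] cycloidal, h=8: full span → s += 8 → s = 8.0000
seg 2 [33.8°–74°] cycloidal, h=13: full span → s += 13 → s = 21.0000
seg 3 [74°–360°] cycloidal, h=23: θ=154.7° here. β=80.7, B=286. 23·(0.2822 − sin(2π·0.2822)/(2π)) = 2.9038 → s = 23.9038

23.9038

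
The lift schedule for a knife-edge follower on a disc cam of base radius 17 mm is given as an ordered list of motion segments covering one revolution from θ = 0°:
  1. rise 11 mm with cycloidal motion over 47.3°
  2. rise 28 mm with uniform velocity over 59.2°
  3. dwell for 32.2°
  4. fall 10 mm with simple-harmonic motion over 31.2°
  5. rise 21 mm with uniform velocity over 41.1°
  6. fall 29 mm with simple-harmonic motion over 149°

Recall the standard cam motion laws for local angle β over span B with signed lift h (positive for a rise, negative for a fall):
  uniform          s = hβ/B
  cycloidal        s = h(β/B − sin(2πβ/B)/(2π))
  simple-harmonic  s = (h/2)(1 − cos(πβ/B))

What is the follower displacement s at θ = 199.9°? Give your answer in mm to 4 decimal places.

seg 1 [0°–47.3°] cycloidal, h=11: full span → s += 11 → s = 11.0000
seg 2 [47.3°–106.5°] uniform, h=28: full span → s += 28 → s = 39.0000
seg 3 [106.5°–138.7°] dwell: s stays 39.0000
seg 4 [138.7°–169.9°] simple-harmonic, h=-10: full span → s += -10 → s = 29.0000
seg 5 [169.9°–211°] uniform, h=21: θ=199.9° here. β=30, B=41.1. 21·30/41.1 = 15.3285 → s = 44.3285

44.3285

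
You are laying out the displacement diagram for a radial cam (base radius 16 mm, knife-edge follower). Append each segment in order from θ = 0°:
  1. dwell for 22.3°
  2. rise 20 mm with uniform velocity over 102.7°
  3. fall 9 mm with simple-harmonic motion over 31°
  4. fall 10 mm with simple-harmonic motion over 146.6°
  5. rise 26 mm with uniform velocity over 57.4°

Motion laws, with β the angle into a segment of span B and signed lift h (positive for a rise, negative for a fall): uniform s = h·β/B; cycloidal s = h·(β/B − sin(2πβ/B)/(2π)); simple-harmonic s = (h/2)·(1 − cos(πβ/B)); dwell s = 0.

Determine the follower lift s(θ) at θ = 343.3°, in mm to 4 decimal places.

seg 1 [0°–22.3°] dwell: s stays 0.0000
seg 2 [22.3°–125°] uniform, h=20: full span → s += 20 → s = 20.0000
seg 3 [125°–156°] simple-harmonic, h=-9: full span → s += -9 → s = 11.0000
seg 4 [156°–302.6°] simple-harmonic, h=-10: full span → s += -10 → s = 1.0000
seg 5 [302.6°–360°] uniform, h=26: θ=343.3° here. β=40.7, B=57.4. 26·40.7/57.4 = 18.4355 → s = 19.4355

19.4355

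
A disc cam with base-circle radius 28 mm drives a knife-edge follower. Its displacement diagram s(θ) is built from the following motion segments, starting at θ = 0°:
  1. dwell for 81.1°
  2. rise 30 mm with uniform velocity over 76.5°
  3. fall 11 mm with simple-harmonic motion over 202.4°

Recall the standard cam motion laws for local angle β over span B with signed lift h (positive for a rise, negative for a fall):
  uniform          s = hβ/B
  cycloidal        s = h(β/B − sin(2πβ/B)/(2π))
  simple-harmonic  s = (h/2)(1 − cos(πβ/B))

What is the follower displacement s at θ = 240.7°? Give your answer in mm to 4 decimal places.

seg 1 [0°–81.1°] dwell: s stays 0.0000
seg 2 [81.1°–157.6°] uniform, h=30: full span → s += 30 → s = 30.0000
seg 3 [157.6°–360°] simple-harmonic, h=-11: θ=240.7° here. β=83.1, B=202.4. -11/2·(1 − cos(π·0.4106)) = -3.9751 → s = 26.0249

26.0249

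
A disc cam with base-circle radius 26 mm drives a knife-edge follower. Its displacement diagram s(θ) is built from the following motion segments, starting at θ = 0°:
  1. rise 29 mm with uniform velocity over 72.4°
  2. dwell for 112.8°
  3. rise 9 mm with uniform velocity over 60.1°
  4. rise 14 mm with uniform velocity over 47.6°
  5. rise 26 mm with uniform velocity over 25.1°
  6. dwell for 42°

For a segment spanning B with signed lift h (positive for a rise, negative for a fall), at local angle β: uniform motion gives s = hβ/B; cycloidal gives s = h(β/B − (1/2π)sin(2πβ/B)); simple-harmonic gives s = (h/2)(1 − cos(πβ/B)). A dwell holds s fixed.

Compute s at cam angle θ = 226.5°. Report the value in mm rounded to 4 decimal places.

seg 1 [0°–72.4°] uniform, h=29: full span → s += 29 → s = 29.0000
seg 2 [72.4°–185.2°] dwell: s stays 29.0000
seg 3 [185.2°–245.3°] uniform, h=9: θ=226.5° here. β=41.3, B=60.1. 9·41.3/60.1 = 6.1847 → s = 35.1847

35.1847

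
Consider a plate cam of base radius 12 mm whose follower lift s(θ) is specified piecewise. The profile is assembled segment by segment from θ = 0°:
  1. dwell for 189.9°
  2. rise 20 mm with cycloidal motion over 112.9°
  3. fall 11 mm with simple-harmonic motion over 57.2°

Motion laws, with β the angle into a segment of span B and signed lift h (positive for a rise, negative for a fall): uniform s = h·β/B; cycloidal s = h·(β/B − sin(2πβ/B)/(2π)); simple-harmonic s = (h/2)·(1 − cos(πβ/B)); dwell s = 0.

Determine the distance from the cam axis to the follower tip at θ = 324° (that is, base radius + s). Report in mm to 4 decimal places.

seg 1 [0°–189.9°] dwell: s stays 0.0000
seg 2 [189.9°–302.8°] cycloidal, h=20: full span → s += 20 → s = 20.0000
seg 3 [302.8°–360°] simple-harmonic, h=-11: θ=324° here. β=21.2, B=57.2. -11/2·(1 − cos(π·0.3706)) = -3.3257 → s = 16.6743
radial distance = base radius + s = 12 + 16.6743 = 28.6743

28.6743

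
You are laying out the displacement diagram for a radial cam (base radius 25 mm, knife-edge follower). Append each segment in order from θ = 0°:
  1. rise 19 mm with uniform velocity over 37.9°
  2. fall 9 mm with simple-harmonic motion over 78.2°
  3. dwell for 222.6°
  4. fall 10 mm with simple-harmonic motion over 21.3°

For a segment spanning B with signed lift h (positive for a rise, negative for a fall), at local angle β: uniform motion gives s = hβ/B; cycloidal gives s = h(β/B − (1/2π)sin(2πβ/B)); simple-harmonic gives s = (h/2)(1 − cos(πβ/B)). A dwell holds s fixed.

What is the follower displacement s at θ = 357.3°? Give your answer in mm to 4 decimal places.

seg 1 [0°–37.9°] uniform, h=19: full span → s += 19 → s = 19.0000
seg 2 [37.9°–116.1°] simple-harmonic, h=-9: full span → s += -9 → s = 10.0000
seg 3 [116.1°–338.7°] dwell: s stays 10.0000
seg 4 [338.7°–360°] simple-harmonic, h=-10: θ=357.3° here. β=18.6, B=21.3. -10/2·(1 − cos(π·0.8732)) = -9.6087 → s = 0.3913

0.3913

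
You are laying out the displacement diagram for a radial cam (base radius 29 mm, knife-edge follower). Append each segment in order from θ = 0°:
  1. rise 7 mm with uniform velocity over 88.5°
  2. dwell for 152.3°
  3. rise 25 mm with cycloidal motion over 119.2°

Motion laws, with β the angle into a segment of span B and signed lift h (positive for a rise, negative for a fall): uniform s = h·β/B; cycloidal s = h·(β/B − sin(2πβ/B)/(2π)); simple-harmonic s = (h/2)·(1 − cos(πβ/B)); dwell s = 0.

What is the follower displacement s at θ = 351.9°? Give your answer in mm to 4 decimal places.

seg 1 [0°–88.5°] uniform, h=7: full span → s += 7 → s = 7.0000
seg 2 [88.5°–240.8°] dwell: s stays 7.0000
seg 3 [240.8°–360°] cycloidal, h=25: θ=351.9° here. β=111.1, B=119.2. 25·(0.9320 − sin(2π·0.9320)/(2π)) = 24.9489 → s = 31.9489

31.9489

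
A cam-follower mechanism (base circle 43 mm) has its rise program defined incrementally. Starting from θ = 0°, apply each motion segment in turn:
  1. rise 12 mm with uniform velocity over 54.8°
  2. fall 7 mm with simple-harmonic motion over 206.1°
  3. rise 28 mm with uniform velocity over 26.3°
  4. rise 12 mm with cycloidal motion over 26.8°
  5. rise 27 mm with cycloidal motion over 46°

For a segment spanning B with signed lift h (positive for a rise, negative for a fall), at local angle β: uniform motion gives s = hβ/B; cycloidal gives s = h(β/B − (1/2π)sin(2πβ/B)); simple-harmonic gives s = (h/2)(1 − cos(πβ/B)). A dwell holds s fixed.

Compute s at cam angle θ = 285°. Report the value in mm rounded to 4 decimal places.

seg 1 [0°–54.8°] uniform, h=12: full span → s += 12 → s = 12.0000
seg 2 [54.8°–260.9°] simple-harmonic, h=-7: full span → s += -7 → s = 5.0000
seg 3 [260.9°–287.2°] uniform, h=28: θ=285° here. β=24.1, B=26.3. 28·24.1/26.3 = 25.6578 → s = 30.6578

30.6578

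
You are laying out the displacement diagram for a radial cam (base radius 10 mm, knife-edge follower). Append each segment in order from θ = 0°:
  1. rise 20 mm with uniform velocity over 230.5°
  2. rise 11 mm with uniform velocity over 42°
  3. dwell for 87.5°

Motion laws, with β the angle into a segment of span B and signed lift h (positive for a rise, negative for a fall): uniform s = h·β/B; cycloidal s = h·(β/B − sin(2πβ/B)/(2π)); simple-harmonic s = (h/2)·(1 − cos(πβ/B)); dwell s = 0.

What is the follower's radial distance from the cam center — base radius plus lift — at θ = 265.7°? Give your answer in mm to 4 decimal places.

seg 1 [0°–230.5°] uniform, h=20: full span → s += 20 → s = 20.0000
seg 2 [230.5°–272.5°] uniform, h=11: θ=265.7° here. β=35.2, B=42. 11·35.2/42 = 9.2190 → s = 29.2190
radial distance = base radius + s = 10 + 29.2190 = 39.2190

39.2190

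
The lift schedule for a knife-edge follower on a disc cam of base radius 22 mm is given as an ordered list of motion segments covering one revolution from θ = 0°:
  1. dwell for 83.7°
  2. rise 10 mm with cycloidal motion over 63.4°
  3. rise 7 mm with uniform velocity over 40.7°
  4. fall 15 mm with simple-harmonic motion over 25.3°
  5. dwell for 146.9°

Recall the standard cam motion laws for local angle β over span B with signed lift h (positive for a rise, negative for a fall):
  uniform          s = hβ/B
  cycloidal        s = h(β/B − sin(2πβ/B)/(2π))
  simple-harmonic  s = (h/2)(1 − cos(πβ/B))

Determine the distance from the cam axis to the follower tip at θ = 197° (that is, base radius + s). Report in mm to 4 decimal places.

seg 1 [0°–83.7°] dwell: s stays 0.0000
seg 2 [83.7°–147.1°] cycloidal, h=10: full span → s += 10 → s = 10.0000
seg 3 [147.1°–187.8°] uniform, h=7: full span → s += 7 → s = 17.0000
seg 4 [187.8°–213.1°] simple-harmonic, h=-15: θ=197° here. β=9.2, B=25.3. -15/2·(1 − cos(π·0.3636)) = -4.3844 → s = 12.6156
radial distance = base radius + s = 22 + 12.6156 = 34.6156

34.6156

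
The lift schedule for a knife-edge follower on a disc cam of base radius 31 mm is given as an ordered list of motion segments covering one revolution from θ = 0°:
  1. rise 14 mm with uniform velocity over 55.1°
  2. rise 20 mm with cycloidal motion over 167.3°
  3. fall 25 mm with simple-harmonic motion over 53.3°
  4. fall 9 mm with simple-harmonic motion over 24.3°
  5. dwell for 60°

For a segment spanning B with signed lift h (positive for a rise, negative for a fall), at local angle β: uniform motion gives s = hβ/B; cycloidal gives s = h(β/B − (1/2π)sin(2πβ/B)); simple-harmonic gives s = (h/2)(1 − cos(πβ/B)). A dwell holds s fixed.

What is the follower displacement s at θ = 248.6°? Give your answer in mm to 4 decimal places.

seg 1 [0°–55.1°] uniform, h=14: full span → s += 14 → s = 14.0000
seg 2 [55.1°–222.4°] cycloidal, h=20: full span → s += 20 → s = 34.0000
seg 3 [222.4°–275.7°] simple-harmonic, h=-25: θ=248.6° here. β=26.2, B=53.3. -25/2·(1 − cos(π·0.4916)) = -12.1685 → s = 21.8315

21.8315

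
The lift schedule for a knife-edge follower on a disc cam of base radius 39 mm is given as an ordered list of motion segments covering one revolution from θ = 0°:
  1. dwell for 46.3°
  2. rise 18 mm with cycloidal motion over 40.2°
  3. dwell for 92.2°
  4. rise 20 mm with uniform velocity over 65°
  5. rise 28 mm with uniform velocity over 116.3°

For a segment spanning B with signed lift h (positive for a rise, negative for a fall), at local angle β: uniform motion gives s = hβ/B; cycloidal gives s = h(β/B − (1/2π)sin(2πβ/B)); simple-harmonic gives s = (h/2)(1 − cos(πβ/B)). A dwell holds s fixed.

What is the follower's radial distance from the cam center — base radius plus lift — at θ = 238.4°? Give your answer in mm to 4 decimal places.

seg 1 [0°–46.3°] dwell: s stays 0.0000
seg 2 [46.3°–86.5°] cycloidal, h=18: full span → s += 18 → s = 18.0000
seg 3 [86.5°–178.7°] dwell: s stays 18.0000
seg 4 [178.7°–243.7°] uniform, h=20: θ=238.4° here. β=59.7, B=65. 20·59.7/65 = 18.3692 → s = 36.3692
radial distance = base radius + s = 39 + 36.3692 = 75.3692

75.3692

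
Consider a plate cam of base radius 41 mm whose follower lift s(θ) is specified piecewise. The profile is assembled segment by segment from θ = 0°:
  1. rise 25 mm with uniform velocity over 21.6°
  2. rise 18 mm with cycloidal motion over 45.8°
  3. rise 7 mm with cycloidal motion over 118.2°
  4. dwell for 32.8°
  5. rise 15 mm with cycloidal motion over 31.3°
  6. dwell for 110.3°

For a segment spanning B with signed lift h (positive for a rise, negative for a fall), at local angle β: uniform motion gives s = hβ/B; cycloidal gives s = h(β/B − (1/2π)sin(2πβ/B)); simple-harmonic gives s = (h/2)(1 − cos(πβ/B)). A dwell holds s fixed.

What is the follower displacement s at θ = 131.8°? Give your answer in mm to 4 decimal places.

seg 1 [0°–21.6°] uniform, h=25: full span → s += 25 → s = 25.0000
seg 2 [21.6°–67.4°] cycloidal, h=18: full span → s += 18 → s = 43.0000
seg 3 [67.4°–185.6°] cycloidal, h=7: θ=131.8° here. β=64.4, B=118.2. 7·(0.5448 − sin(2π·0.5448)/(2π)) = 4.1236 → s = 47.1236

47.1236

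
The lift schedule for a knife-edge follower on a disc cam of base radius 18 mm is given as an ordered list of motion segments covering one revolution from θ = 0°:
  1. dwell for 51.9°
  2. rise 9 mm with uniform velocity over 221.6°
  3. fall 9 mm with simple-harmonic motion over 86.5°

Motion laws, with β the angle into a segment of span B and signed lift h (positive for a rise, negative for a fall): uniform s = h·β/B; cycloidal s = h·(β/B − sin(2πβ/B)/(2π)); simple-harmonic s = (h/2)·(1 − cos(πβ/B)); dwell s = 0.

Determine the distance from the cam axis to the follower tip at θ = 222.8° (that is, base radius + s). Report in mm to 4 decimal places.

seg 1 [0°–51.9°] dwell: s stays 0.0000
seg 2 [51.9°–273.5°] uniform, h=9: θ=222.8° here. β=170.9, B=221.6. 9·170.9/221.6 = 6.9409 → s = 6.9409
radial distance = base radius + s = 18 + 6.9409 = 24.9409

24.9409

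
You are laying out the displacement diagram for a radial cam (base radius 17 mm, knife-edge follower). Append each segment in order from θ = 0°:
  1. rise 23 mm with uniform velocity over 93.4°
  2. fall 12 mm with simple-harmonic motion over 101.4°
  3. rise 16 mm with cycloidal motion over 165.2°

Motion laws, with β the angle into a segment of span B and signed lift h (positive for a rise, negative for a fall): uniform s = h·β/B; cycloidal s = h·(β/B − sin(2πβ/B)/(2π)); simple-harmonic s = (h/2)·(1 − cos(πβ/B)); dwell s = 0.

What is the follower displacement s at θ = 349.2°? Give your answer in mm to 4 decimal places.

seg 1 [0°–93.4°] uniform, h=23: full span → s += 23 → s = 23.0000
seg 2 [93.4°–194.8°] simple-harmonic, h=-12: full span → s += -12 → s = 11.0000
seg 3 [194.8°–360°] cycloidal, h=16: θ=349.2° here. β=154.4, B=165.2. 16·(0.9346 − sin(2π·0.9346)/(2π)) = 15.9708 → s = 26.9708

26.9708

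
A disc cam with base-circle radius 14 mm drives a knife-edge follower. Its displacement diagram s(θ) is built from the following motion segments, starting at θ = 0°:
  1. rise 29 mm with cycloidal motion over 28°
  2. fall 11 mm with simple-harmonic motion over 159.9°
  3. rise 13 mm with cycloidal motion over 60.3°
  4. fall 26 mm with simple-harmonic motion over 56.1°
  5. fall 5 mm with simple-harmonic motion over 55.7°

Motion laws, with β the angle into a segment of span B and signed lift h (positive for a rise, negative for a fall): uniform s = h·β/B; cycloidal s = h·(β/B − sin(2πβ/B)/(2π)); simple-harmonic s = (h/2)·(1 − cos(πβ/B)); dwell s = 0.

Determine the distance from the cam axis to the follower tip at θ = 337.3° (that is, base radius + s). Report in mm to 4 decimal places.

seg 1 [0°–28°] cycloidal, h=29: full span → s += 29 → s = 29.0000
seg 2 [28°–187.9°] simple-harmonic, h=-11: full span → s += -11 → s = 18.0000
seg 3 [187.9°–248.2°] cycloidal, h=13: full span → s += 13 → s = 31.0000
seg 4 [248.2°–304.3°] simple-harmonic, h=-26: full span → s += -26 → s = 5.0000
seg 5 [304.3°–360°] simple-harmonic, h=-5: θ=337.3° here. β=33, B=55.7. -5/2·(1 − cos(π·0.5925)) = -3.2160 → s = 1.7840
radial distance = base radius + s = 14 + 1.7840 = 15.7840

15.7840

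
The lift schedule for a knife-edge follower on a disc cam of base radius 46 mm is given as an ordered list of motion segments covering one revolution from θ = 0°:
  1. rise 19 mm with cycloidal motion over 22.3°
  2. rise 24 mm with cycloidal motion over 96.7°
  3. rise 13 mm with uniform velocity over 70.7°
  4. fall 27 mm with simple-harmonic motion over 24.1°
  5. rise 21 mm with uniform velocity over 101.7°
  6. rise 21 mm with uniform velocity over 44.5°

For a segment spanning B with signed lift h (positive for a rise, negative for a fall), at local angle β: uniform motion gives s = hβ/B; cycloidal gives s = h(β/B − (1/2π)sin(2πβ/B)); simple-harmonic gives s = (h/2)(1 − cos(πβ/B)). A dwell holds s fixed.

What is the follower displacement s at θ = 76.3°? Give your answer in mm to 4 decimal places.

seg 1 [0°–22.3°] cycloidal, h=19: full span → s += 19 → s = 19.0000
seg 2 [22.3°–119°] cycloidal, h=24: θ=76.3° here. β=54, B=96.7. 24·(0.5584 − sin(2π·0.5584)/(2π)) = 14.7733 → s = 33.7733

33.7733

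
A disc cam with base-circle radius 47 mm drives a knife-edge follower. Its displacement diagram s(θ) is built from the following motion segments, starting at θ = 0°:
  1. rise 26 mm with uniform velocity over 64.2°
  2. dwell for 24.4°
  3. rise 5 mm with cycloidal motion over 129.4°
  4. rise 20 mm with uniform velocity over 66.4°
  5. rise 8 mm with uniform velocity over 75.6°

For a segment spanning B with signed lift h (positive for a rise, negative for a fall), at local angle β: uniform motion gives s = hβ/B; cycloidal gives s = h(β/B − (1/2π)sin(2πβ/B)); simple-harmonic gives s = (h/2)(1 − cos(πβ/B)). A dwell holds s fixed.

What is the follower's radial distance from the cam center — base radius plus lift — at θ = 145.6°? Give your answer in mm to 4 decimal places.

seg 1 [0°–64.2°] uniform, h=26: full span → s += 26 → s = 26.0000
seg 2 [64.2°–88.6°] dwell: s stays 26.0000
seg 3 [88.6°–218°] cycloidal, h=5: θ=145.6° here. β=57, B=129.4. 5·(0.4405 − sin(2π·0.4405)/(2π)) = 1.9118 → s = 27.9118
radial distance = base radius + s = 47 + 27.9118 = 74.9118

74.9118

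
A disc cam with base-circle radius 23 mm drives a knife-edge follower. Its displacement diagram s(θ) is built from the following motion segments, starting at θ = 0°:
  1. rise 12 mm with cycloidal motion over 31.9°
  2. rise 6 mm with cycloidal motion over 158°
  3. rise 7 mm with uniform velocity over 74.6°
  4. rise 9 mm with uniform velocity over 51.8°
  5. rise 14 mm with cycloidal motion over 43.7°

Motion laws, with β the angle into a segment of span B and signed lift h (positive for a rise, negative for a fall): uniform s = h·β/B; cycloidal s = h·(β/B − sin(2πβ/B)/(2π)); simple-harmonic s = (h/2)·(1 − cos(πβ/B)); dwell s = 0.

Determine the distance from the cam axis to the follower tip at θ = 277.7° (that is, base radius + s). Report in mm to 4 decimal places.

seg 1 [0°–31.9°] cycloidal, h=12: full span → s += 12 → s = 12.0000
seg 2 [31.9°–189.9°] cycloidal, h=6: full span → s += 6 → s = 18.0000
seg 3 [189.9°–264.5°] uniform, h=7: full span → s += 7 → s = 25.0000
seg 4 [264.5°–316.3°] uniform, h=9: θ=277.7° here. β=13.2, B=51.8. 9·13.2/51.8 = 2.2934 → s = 27.2934
radial distance = base radius + s = 23 + 27.2934 = 50.2934

50.2934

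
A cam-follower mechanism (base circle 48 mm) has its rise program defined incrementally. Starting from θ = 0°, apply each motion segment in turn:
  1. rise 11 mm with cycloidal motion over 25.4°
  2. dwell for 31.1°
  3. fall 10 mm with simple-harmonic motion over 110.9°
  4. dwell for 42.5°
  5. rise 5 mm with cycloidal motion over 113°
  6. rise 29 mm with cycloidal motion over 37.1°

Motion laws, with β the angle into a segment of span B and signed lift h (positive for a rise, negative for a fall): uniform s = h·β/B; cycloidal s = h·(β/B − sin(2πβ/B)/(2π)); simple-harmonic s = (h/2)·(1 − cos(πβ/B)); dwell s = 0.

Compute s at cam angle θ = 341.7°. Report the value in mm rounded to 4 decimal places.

seg 1 [0°–25.4°] cycloidal, h=11: full span → s += 11 → s = 11.0000
seg 2 [25.4°–56.5°] dwell: s stays 11.0000
seg 3 [56.5°–167.4°] simple-harmonic, h=-10: full span → s += -10 → s = 1.0000
seg 4 [167.4°–209.9°] dwell: s stays 1.0000
seg 5 [209.9°–322.9°] cycloidal, h=5: full span → s += 5 → s = 6.0000
seg 6 [322.9°–360°] cycloidal, h=29: θ=341.7° here. β=18.8, B=37.1. 29·(0.5067 − sin(2π·0.5067)/(2π)) = 14.8908 → s = 20.8908

20.8908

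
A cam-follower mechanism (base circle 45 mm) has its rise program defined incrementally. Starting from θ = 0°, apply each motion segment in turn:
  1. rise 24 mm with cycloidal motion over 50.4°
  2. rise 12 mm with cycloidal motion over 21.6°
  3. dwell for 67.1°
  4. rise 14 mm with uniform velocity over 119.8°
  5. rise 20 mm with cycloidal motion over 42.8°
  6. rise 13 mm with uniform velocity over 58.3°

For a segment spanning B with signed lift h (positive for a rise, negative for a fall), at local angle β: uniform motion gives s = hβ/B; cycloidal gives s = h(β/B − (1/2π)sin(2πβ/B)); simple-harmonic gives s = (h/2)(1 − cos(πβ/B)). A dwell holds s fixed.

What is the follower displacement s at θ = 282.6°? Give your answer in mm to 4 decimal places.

seg 1 [0°–50.4°] cycloidal, h=24: full span → s += 24 → s = 24.0000
seg 2 [50.4°–72°] cycloidal, h=12: full span → s += 12 → s = 36.0000
seg 3 [72°–139.1°] dwell: s stays 36.0000
seg 4 [139.1°–258.9°] uniform, h=14: full span → s += 14 → s = 50.0000
seg 5 [258.9°–301.7°] cycloidal, h=20: θ=282.6° here. β=23.7, B=42.8. 20·(0.5537 − sin(2π·0.5537)/(2π)) = 12.1292 → s = 62.1292

62.1292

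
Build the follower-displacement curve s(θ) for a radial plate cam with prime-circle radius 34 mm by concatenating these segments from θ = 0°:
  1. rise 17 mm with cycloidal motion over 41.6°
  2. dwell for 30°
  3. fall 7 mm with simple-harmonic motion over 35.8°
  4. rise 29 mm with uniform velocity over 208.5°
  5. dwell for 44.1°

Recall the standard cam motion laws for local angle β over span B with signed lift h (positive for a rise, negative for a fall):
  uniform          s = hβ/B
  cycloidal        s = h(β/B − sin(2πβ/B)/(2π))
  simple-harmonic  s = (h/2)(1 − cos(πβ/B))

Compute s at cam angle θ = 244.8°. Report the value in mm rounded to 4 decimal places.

seg 1 [0°–41.6°] cycloidal, h=17: full span → s += 17 → s = 17.0000
seg 2 [41.6°–71.6°] dwell: s stays 17.0000
seg 3 [71.6°–107.4°] simple-harmonic, h=-7: full span → s += -7 → s = 10.0000
seg 4 [107.4°–315.9°] uniform, h=29: θ=244.8° here. β=137.4, B=208.5. 29·137.4/208.5 = 19.1108 → s = 29.1108

29.1108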